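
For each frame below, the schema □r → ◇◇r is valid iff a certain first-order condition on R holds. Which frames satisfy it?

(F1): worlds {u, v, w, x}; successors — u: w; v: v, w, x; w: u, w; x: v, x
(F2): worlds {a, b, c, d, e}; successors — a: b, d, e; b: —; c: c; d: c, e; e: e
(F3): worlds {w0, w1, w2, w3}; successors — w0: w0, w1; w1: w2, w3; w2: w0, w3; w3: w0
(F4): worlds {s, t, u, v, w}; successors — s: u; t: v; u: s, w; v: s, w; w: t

(F1), (F3)

Frame correspondent (Sahlqvist): ∀x ∃w (xRw ∧ xR²w) — i.e. a generalized confluence (Geach) condition.
(F1): condition met.
(F2): fails — at b but no w with bRw and bR²w.
(F3): condition met.
(F4): fails — at s but no w* with sRw* and sR²w*.
Valid on: (F1), (F3).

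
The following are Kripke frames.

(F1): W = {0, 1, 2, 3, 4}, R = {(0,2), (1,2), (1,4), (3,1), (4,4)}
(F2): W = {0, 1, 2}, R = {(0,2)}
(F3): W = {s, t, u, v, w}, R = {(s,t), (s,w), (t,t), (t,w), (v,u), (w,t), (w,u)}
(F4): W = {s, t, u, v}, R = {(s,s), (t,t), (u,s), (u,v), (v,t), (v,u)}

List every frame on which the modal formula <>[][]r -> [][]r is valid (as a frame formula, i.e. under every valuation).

This is the axiom for a generalized confluence (Geach) condition; its first-order frame correspondent is forall x forall y forall z ((xRy & x R^2 z) -> exists w (y R^2 w & z = w)).
(F1): fails — 1R2, 1R²4 but no w with 2R²w and 4=w.
(F2): holds.
(F3): fails — sRw, sR²u but no w* with wR²w* and u=w*.
(F4): fails — uRs, uR²t but no w with sR²w and t=w.

(F2)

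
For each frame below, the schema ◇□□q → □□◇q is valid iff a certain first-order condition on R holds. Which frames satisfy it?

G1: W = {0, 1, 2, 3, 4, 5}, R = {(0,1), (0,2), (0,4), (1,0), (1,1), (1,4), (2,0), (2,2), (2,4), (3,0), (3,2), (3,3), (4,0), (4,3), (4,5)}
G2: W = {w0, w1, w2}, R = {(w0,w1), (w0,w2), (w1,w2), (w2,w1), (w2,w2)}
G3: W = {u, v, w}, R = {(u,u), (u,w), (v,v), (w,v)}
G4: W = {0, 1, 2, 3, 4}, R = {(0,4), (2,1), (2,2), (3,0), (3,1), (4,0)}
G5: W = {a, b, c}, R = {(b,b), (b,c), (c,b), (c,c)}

G2, G5

Frame correspondent (Sahlqvist): ∀x ∀y ∀z ((xRy ∧ xR²z) → ∃w (yR²w ∧ zRw)) — i.e. a generalized confluence (Geach) condition.
G1: fails — 0R1, 0R²5 but no w with 1R²w and 5Rw.
G2: satisfies the condition.
G3: fails — uRw, uR²u but no t with wR²t and uRt.
G4: fails — 2R1, 2R²1 but no w with 1R²w and 1Rw.
G5: satisfies the condition.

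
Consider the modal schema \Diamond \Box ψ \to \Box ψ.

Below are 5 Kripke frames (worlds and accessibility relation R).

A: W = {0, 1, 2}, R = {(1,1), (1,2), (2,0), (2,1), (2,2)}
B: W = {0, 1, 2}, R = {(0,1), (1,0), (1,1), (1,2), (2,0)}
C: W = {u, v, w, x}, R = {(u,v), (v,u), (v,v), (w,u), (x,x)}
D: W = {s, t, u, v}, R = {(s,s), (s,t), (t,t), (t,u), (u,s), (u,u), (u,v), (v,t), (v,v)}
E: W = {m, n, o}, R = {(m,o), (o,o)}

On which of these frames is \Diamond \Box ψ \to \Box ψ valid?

E

Frame correspondent (Sahlqvist): \forall x \forall y \forall z (Rxy \wedge Rxz \to Ryz) — i.e. the Euclidean property.
A: fails — R20 and R20 but not R00.
B: fails — R10 and R10 but not R00.
C: fails — Rvu and Rvu but not Ruu.
D: fails — Rst and Rss but not Rts.
E: holds.
Valid on: E.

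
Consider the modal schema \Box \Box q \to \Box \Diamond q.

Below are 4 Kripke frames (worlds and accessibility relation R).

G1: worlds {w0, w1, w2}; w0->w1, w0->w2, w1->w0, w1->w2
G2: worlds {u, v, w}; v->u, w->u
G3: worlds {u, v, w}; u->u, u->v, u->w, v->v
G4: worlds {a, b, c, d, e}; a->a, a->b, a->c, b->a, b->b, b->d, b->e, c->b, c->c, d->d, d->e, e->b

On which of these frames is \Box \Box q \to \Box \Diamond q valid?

G4

The schema corresponds to a generalized confluence (Geach) condition: \forall x \forall z (xRz \to \exists w (x R^2 w \wedge zRw)).
G1: fails — w0Rw2 but no w with w0R²w and w2Rw.
G2: fails — vRu but no t with vR²t and uRt.
G3: fails — uRw but no t with uR²t and wRt.
G4: condition met.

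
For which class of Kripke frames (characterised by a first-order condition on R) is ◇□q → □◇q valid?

Convergence

Suppose ◇□q→□◇q is valid. Take Rxy, Rxz and set V(q)={w : Ryw}. Then □q at y so ◇□q at x, so □◇q at x, so ◇q at z, giving w with Rzw and Ryw.
The converse is a direct semantic check.
So the correspondent is convergence.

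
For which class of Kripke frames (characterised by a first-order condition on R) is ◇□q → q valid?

This is frame-equivalent to q → □◇q (substitute ¬q for q and contrapose).
Suppose q→□◇q is valid. Take Rxy and set V(q)={x}. Then q at x, so □◇q at x, so ◇q at y, so some z with Ryz has q; z=x, i.e. Ryx.

Symmetry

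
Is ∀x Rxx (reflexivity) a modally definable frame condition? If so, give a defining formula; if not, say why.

Definable; □r → r defines it

The condition is reflexivity. A defining modal formula is □r → r.
Suppose □r→r is valid. At any x set V(r)={w : Rxw}. Then □r holds at x, so r holds at x, i.e. Rxx.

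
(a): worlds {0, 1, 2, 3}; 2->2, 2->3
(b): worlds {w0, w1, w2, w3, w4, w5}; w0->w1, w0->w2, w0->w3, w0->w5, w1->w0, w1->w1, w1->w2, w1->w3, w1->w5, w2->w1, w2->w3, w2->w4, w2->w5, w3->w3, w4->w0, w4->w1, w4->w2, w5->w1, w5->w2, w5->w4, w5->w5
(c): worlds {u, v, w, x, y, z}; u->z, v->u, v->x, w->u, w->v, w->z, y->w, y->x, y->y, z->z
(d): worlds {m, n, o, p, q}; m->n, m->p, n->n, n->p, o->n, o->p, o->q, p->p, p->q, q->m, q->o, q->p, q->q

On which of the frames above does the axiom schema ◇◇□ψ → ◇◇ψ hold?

(b), (d)

The schema corresponds to a generalized confluence (Geach) condition: ∀x ∀y (xR²y → ∃w (yRw ∧ xR²w)).
(a): fails — 2R²3 but no w with 3Rw and 2R²w.
(b): ✓.
(c): fails — wR²x but no t with xRt and wR²t.
(d): ✓.
Valid on: (b), (d).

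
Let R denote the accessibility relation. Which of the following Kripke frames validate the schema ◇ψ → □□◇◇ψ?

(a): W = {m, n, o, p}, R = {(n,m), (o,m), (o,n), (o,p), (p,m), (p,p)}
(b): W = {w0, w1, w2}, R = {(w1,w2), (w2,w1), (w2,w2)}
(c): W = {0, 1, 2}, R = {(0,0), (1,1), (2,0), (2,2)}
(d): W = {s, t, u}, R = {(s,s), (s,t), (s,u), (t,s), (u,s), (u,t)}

(b), (d)

Frame correspondent (Sahlqvist): ∀x ∀y ∀z ((xRy ∧ xR²z) → ∃w (y = w ∧ zR²w)) — i.e. a generalized confluence (Geach) condition.
(a): fails — oRm, oR²m but no w with m=w and mR²w.
(b): holds.
(c): fails — 2R2, 2R²0 but no w with 2=w and 0R²w.
(d): holds.
Valid on: (b), (d).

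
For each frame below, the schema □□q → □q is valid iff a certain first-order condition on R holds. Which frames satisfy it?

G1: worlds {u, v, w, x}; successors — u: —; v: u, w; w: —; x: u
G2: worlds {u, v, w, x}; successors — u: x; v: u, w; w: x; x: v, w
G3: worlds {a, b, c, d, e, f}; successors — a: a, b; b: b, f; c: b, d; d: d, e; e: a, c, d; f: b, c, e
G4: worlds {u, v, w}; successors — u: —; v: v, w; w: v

The schema corresponds to density: ∀x ∀y (Rxy → ∃z (Rxz ∧ Rzy)).
G1: fails — Rvu but no z with Rvz and Rzu.
G2: fails — Rwx but no z with Rwz and Rzx.
G3: fails — Rec but no z with Rez and Rzc.
G4: holds.

G4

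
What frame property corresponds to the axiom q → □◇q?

Suppose q→□◇q is valid. Take Rxy and set V(q)={x}. Then q at x, so □◇q at x, so ◇q at y, so some z with Ryz has q; z=x, i.e. Ryx.

Symmetry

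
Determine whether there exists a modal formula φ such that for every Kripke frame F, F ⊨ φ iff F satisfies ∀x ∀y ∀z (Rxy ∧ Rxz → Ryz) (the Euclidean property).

Yes — defined by ◇p → □◇p

The condition is the Euclidean property. A defining modal formula is ◇p → □◇p.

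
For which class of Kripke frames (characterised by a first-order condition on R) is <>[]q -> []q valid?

Replacing q by ¬q and contraposing gives the equivalent schema ◇q → □◇q.
Suppose ◇q→□◇q is valid. Take Rxy, Rxz and set V(q)={y}. Then ◇q at x, so □◇q at x, so ◇q at z, so some w with Rzw has q; w=y, i.e. Rzy. By symmetry of the argument, Ryz.
The converse is a direct semantic check.
Frame condition: forall x forall y forall z (Rxy & Rxz -> Ryz).

the Euclidean property: forall x forall y forall z (Rxy & Rxz -> Ryz)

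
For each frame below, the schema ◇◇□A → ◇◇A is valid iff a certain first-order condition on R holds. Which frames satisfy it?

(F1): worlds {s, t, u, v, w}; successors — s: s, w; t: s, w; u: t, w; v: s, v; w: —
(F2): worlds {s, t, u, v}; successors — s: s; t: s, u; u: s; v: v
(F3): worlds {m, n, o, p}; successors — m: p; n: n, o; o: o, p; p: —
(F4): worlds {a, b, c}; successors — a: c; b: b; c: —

(F2), (F4)

The schema corresponds to a generalized confluence (Geach) condition: ∀x ∀y (xR²y → ∃w (yRw ∧ xR²w)).
(F1): fails — sR²w but no w* with wRw* and sR²w*.
(F2): condition met.
(F3): fails — nR²p but no w with pRw and nR²w.
(F4): condition met.
Valid on: (F2), (F4).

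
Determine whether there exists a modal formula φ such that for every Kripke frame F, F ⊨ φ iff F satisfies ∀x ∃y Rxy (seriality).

This is a Sahlqvist condition; the D axiom □r → ◇r defines it.

Yes — defined by □r → ◇r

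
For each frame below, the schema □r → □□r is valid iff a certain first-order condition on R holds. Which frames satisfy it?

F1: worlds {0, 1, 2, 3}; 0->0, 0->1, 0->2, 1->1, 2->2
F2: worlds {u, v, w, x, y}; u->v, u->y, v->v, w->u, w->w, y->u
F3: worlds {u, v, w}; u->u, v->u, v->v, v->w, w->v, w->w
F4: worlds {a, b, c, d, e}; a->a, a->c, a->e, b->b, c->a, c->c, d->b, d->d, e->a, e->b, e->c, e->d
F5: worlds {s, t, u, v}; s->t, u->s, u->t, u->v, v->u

F1

This is the axiom for transitivity; its first-order frame correspondent is ∀x ∀y ∀z (Rxy ∧ Ryz → Rxz).
F1: condition met.
F2: fails — Rwu and Ruv but not Rwv.
F3: fails — Rwv and Rvu but not Rwu.
F4: fails — Rea and Rae but not Ree.
F5: fails — Ruv and Rvu but not Ruu.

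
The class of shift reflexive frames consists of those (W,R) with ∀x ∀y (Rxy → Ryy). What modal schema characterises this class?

□(□p → p)

The condition is shift-reflexivity. The T□ schema □(□p → p) defines it.
Suppose □(□p→p) is valid. Take Rxy and set V(p)={w : Ryw}. Then at y, □p holds; since □(□p→p) at x, □p→p at y, so p at y, i.e. Ryy.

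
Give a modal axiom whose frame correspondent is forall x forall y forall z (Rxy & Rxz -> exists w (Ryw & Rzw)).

This is convergence; the standard corresponding axiom is .2: ◇□r → □◇r.
Suppose ◇□r→□◇r is valid. Take Rxy, Rxz and set V(r)={w : Ryw}. Then □r at y so ◇□r at x, so □◇r at x, so ◇r at z, giving w with Rzw and Ryw.

◇□r → □◇r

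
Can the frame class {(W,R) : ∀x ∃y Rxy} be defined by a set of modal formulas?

Definable; □q → ◇q defines it

Yes: it is seriality, defined by the D schema □q → ◇q.
Suppose □q→◇q is valid. At any x set V(q)=W. Then □q at x, so ◇q at x, so x has a successor.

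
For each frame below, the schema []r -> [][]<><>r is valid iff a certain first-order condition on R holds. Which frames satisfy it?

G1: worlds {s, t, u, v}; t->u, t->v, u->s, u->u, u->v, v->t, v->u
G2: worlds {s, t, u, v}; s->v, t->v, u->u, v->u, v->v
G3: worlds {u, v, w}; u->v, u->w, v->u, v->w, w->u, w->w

This is the axiom for a generalized confluence (Geach) condition; its first-order frame correspondent is forall x forall z (x R^2 z -> exists w (xRw & z R^2 w)).
G1: fails — tR²s but no w with tRw and sR²w.
G2: fails — sR²u but no w with sRw and uR²w.
G3: ✓.
Valid on: G3.

G3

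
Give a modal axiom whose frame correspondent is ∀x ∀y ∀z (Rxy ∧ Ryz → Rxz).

□s → □□s

A defining formula is □s → □□s (the 4 axiom).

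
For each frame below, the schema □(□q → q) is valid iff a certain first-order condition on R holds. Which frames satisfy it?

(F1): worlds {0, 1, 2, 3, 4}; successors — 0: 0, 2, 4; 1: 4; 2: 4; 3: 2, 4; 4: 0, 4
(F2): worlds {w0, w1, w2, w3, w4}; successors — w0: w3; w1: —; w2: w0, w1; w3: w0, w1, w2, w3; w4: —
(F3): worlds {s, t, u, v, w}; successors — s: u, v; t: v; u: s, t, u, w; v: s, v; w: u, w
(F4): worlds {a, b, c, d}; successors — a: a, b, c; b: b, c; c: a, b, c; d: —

Frame correspondent (Sahlqvist): ∀x ∀y (Rxy → Ryy) — i.e. shift-reflexivity.
(F1): fails — R32 but not R22.
(F2): fails — Rw3w1 but not Rw1w1.
(F3): fails — Rut but not Rtt.
(F4): condition met.
Valid on: (F4).

(F4)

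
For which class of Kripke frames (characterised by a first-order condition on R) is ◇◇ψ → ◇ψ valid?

This schema is equivalent to the 4 axiom □ψ → □□ψ.
It corresponds to transitivity: ∀x ∀y ∀z (Rxy ∧ Ryz → Rxz).

Transitivity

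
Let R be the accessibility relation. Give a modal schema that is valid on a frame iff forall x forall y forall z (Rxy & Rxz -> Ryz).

◇ψ → □◇ψ

This is the Euclidean property; the standard corresponding axiom is 5: ◇ψ → □◇ψ.
Suppose ◇ψ→□◇ψ is valid. Take Rxy, Rxz and set V(ψ)={y}. Then ◇ψ at x, so □◇ψ at x, so ◇ψ at z, so some w with Rzw has ψ; w=y, i.e. Rzy. By symmetry of the argument, Ryz.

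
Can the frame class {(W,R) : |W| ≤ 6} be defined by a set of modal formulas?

Any modally definable frame class is closed under disjoint unions.
Any modal formula valid on each of 7 disjoint one-world frames is valid on their disjoint union (validity is preserved under disjoint unions). Each one-world frame has |W|=1≤6, but the union has |W|=7.
So the class is not modally definable.

Not modally definable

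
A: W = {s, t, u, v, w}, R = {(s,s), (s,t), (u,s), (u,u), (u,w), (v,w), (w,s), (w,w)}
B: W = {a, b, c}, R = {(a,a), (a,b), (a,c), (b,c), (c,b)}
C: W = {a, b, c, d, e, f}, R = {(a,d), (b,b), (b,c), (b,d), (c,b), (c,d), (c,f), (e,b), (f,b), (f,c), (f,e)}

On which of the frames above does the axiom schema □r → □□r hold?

none

Frame correspondent (Sahlqvist): ∀x ∀y ∀z (Rxy ∧ Ryz → Rxz) — i.e. transitivity.
A: fails — Rus and Rst but not Rut.
B: fails — Rbc and Rcb but not Rbb.
C: fails — Rbc and Rcf but not Rbf.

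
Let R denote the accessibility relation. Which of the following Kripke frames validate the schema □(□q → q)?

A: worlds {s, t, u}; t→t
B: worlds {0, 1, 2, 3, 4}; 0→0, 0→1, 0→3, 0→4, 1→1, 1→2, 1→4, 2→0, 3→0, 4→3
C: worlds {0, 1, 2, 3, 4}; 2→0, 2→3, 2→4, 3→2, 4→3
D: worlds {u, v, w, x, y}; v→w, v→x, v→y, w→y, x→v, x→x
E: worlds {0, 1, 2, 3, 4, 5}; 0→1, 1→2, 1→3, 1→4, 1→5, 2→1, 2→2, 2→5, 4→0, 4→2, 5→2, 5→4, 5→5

Frame correspondent (Sahlqvist): ∀x ∀y (Rxy → Ryy) — i.e. shift-reflexivity.
A: satisfies the condition.
B: fails — R12 but not R22.
C: fails — R32 but not R22.
D: fails — Rvw but not Rww.
E: fails — R01 but not R11.

A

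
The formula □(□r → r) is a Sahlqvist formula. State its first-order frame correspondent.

Suppose □(□r→r) is valid. Take Rxy and set V(r)={w : Ryw}. Then at y, □r holds; since □(□r→r) at x, □r→r at y, so r at y, i.e. Ryy.

Shift-reflexivity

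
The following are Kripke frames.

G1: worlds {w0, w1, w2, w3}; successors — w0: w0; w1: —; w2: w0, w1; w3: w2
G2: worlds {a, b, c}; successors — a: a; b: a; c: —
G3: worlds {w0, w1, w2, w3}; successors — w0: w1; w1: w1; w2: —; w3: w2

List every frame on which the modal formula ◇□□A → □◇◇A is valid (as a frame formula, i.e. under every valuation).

G2

This is the axiom for a generalized confluence (Geach) condition; its first-order frame correspondent is ∀x ∀y ∀z ((xRy ∧ xRz) → ∃w (yR²w ∧ zR²w)).
G1: fails — w2Rw0, w2Rw1 but no w with w0R²w and w1R²w.
G2: holds.
G3: fails — w3Rw2, w3Rw2 but no w with w2R²w and w2R²w.
Valid on: G2.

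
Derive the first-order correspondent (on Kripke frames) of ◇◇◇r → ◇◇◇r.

∀x ∀y (xR³y → ∃w (y = w ∧ xR³w))

This is a Sahlqvist (Geach-type) schema ◇^3□^0r → □^0◇^3r.
First-order correspondent: ∀x ∀y (xR³y → ∃w (y = w ∧ xR³w)).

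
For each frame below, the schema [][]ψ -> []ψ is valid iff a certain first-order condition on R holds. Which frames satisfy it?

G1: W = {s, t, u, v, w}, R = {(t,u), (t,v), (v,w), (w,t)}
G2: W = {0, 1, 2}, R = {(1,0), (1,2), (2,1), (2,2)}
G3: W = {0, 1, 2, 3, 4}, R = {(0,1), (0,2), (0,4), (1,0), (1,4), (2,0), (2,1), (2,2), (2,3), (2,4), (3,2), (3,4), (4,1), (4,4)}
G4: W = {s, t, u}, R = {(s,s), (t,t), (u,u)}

Frame correspondent (Sahlqvist): forall x forall y (Rxy -> exists z (Rxz & Rzy)) — i.e. density.
G1: fails — Rtu but no z with Rtz and Rzu.
G2: fails — R10 but no z with R1z and Rz0.
G3: fails — R10 but no z with R1z and Rz0.
G4: satisfies the condition.

G4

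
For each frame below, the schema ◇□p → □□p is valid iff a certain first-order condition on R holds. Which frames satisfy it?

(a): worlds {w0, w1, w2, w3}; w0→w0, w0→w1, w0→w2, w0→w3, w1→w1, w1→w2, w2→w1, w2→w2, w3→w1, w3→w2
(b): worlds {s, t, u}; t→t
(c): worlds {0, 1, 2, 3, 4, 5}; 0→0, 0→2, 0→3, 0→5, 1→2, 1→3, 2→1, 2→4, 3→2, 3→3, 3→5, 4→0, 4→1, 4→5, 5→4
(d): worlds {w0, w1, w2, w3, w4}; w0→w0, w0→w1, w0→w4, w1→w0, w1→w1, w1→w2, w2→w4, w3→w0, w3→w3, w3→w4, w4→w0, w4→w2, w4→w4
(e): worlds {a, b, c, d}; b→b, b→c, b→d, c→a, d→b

(b)

Frame correspondent (Sahlqvist): ∀x ∀y ∀z ((xRy ∧ xR²z) → ∃w (yRw ∧ z = w)) — i.e. a generalized confluence (Geach) condition.
(a): fails — w0Rw1, w0R²w0 but no w with w1Rw and w0=w.
(b): condition met.
(c): fails — 0R0, 0R²1 but no w with 0Rw and 1=w.
(d): fails — w0Rw0, w0R²w2 but no w with w0Rw and w2=w.
(e): fails — bRb, bR²a but no w with bRw and a=w.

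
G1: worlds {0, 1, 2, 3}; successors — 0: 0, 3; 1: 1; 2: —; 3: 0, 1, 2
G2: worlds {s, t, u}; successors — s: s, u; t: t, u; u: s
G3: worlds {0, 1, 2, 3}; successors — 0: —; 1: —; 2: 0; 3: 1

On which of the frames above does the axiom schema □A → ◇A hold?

G2

The schema corresponds to seriality: ∀x ∃y Rxy.
G1: fails — world 2 has no successor.
G2: satisfies the condition.
G3: fails — world 0 has no successor.
Valid on: G2.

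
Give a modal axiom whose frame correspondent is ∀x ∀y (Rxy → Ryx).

The condition is symmetry. The B schema r → □◇r defines it.
Suppose r→□◇r is valid. Take Rxy and set V(r)={x}. Then r at x, so □◇r at x, so ◇r at y, so some z with Ryz has r; z=x, i.e. Ryx.

r → □◇r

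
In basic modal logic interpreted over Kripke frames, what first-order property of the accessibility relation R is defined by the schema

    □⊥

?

Emptiness of R

□⊥ is valid iff no world has any successor (otherwise □⊥ fails at any world with one).
Conversely, any frame satisfying ∀x ∀y ¬Rxy validates the schema.
Frame condition: ∀x ∀y ¬Rxy.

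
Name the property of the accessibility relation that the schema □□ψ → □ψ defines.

density: ∀x ∀y (Rxy → ∃z (Rxz ∧ Rzy))

This schema is the C4 axiom.
Its frame correspondent is density — ∀x ∀y (Rxy → ∃z (Rxz ∧ Rzy)).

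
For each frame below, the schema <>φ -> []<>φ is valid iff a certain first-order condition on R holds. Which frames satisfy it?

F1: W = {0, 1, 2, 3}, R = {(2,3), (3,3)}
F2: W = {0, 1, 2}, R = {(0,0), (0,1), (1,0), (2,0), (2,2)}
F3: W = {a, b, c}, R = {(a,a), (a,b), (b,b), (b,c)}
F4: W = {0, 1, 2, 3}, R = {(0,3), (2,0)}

This is the axiom for the Euclidean property; its first-order frame correspondent is forall x forall y forall z (Rxy & Rxz -> Ryz).
F1: holds.
F2: fails — R01 and R01 but not R11.
F3: fails — Rab and Raa but not Rba.
F4: fails — R03 and R03 but not R33.
Valid on: F1.

F1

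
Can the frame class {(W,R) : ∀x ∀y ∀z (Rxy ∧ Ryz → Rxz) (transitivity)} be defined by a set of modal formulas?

Yes — defined by □q → □□q

The condition is transitivity. A defining modal formula is □q → □□q.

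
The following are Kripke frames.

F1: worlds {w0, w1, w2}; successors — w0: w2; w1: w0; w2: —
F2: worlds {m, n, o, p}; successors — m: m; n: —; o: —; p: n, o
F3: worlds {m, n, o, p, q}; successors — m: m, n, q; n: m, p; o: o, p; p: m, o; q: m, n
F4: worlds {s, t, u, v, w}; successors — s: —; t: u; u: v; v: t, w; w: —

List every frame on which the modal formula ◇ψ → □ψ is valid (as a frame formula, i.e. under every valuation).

F1

This is the axiom for partial functionality; its first-order frame correspondent is ∀x ∀y ∀z (Rxy ∧ Rxz → y = z).
F1: ✓.
F2: fails — p sees both n and o.
F3: fails — m sees both m and n.
F4: fails — v sees both t and w.
Valid on: F1.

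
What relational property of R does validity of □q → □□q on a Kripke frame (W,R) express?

Suppose □q→□□q is valid. Take Rxy, Ryz and set V(q)={w : Rxw}. Then □q at x, so □□q at x, so □q at y, so q at z, i.e. Rxz.
Conversely, any frame satisfying ∀x ∀y ∀z (Rxy ∧ Ryz → Rxz) validates the schema.
Frame condition: ∀x ∀y ∀z (Rxy ∧ Ryz → Rxz).

transitivity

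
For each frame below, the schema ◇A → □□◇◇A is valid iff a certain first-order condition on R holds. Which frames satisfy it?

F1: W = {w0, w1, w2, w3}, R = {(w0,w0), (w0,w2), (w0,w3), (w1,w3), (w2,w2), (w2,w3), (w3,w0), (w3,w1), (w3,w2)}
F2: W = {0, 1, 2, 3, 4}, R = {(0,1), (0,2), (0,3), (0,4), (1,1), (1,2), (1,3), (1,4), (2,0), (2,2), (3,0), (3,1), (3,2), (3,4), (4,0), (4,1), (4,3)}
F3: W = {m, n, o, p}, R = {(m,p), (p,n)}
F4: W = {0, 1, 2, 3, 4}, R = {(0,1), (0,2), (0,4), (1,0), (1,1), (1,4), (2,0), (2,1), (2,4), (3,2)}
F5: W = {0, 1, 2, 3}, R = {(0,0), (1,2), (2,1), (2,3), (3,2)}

F2

Frame correspondent (Sahlqvist): ∀x ∀y ∀z ((xRy ∧ xR²z) → ∃w (y = w ∧ zR²w)) — i.e. a generalized confluence (Geach) condition.
F1: fails — w0Rw3, w0R²w1 but no w with w3=w and w1R²w.
F2: condition met.
F3: fails — mRp, mR²n but no w with p=w and nR²w.
F4: fails — 0R1, 0R²4 but no w with 1=w and 4R²w.
F5: fails — 1R2, 1R²1 but no w with 2=w and 1R²w.
Valid on: F2.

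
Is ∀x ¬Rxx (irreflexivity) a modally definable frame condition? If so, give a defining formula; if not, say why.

If a class were modally definable it would be closed under surjective bounded morphisms (Goldblatt–Thomason).
The 5-cycle (worlds a,b,c,d,e with a→b→c→d→e→a) is irreflexive, and the map sending every world to a single reflexive point • is a surjective bounded morphism (forth: every edge maps to (•,•); back: every world has a successor). So any modal formula valid on the 5-cycle is also valid on the reflexive point, which is not irreflexive.
So no modal formula (or set of formulas) defines exactly the irreflexive frames.

Not modally definable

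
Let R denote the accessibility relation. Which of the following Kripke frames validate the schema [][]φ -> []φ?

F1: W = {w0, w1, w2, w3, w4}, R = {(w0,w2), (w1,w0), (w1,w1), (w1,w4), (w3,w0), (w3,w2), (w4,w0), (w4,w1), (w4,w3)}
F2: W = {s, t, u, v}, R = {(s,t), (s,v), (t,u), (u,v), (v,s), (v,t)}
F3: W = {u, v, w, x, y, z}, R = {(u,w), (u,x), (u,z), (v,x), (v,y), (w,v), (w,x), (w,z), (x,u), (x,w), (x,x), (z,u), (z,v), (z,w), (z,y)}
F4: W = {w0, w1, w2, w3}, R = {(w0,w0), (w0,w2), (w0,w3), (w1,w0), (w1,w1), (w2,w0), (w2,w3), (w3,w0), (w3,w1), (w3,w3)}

The schema corresponds to density: forall x forall y (Rxy -> exists z (Rxz & Rzy)).
F1: fails — Rw3w0 but no z with Rw3z and Rzw0.
F2: fails — Ruv but no z with Ruz and Rzv.
F3: fails — Rvy but no t with Rvt and Rty.
F4: condition met.
Valid on: F4.

F4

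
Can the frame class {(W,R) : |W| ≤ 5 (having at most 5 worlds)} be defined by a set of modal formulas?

Not definable by any modal formula

If a class were modally definable it would be closed under disjoint unions (Goldblatt–Thomason).
Any modal formula valid on each of 6 disjoint one-world frames is valid on their disjoint union (validity is preserved under disjoint unions). Each one-world frame has |W|=1≤5, but the union has |W|=6.
Hence having at most 5 worlds is not modally definable.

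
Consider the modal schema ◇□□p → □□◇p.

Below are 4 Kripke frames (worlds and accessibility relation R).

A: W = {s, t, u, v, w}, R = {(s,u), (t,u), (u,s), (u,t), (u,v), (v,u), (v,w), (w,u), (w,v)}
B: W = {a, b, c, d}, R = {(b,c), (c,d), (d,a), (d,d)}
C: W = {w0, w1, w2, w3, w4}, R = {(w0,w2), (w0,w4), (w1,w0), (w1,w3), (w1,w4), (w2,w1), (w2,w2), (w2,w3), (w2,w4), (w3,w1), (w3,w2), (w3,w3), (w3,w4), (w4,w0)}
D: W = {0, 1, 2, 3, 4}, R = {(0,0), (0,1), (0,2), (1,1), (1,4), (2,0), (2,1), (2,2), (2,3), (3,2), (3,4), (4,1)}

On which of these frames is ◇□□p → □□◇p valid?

The schema corresponds to a generalized confluence (Geach) condition: ∀x ∀y ∀z ((xRy ∧ xR²z) → ∃w (yR²w ∧ zRw)).
A: fails — vRu, vR²u but no w* with uR²w* and uRw*.
B: fails — cRd, cR²a but no w with dR²w and aRw.
C: fails — w0Rw4, w0R²w4 but no w with w4R²w and w4Rw.
D: condition met.
Valid on: D.

D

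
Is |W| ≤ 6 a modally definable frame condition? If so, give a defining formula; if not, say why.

If a class were modally definable it would be closed under disjoint unions (Goldblatt–Thomason).
Any modal formula valid on each of 7 disjoint one-world frames is valid on their disjoint union (validity is preserved under disjoint unions). Each one-world frame has |W|=1≤6, but the union has |W|=7.
So no modal formula (or set of formulas) defines exactly the |W|≤6 frames.

Not definable by any modal formula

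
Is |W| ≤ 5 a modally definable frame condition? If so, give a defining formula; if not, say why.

No — not modally definable

Modal frame validity is preserved under disjoint unions.
Any modal formula valid on each of 6 disjoint one-world frames is valid on their disjoint union (validity is preserved under disjoint unions). Each one-world frame has |W|=1≤5, but the union has |W|=6.
So the class is not modally definable.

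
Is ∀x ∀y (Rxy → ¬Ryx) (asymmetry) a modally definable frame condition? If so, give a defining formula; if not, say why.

No — not modally definable

Any modally definable frame class is closed under surjective bounded morphisms.
The 3-cycle (worlds 0,1,2 with 0→1→2→0) is asymmetric. Mapping every world to a single reflexive point • is a surjective bounded morphism, and the reflexive point is not asymmetric (R•• but asymmetry requires ¬R••).
Hence asymmetry is not modally definable.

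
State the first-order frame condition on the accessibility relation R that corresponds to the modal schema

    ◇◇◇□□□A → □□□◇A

This is a Sahlqvist (Geach-type) schema ◇^3□^3A → □^3◇^1A.
Minimal-valuation argument: fix x; take any y with xR^3y and any z with xR^3z. Set V(A) to the set of worlds R-reachable from y in exactly 3 steps. Then □^3A holds at y, so the antecedent holds at x; validity forces ◇^1A at z, giving a w with zR^1w and yR^3w.
First-order correspondent: ∀x ∀y ∀z ((xR³y ∧ xR³z) → ∃w (yR³w ∧ zRw)).

∀x ∀y ∀z ((xR³y ∧ xR³z) → ∃w (yR³w ∧ zRw))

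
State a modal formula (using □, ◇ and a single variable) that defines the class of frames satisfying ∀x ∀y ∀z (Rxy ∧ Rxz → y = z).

This is partial functionality; the standard corresponding axiom is CD: ◇q → □q.
Suppose ◇q→□q is valid. Take Rxy, Rxz and set V(q)={y}. Then ◇q at x, so □q at x, so q at z, i.e. z=y.

◇q → □q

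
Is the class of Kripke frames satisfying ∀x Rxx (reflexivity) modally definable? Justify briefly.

The condition is reflexivity. A defining modal formula is □r → r.

Definable; □r → r defines it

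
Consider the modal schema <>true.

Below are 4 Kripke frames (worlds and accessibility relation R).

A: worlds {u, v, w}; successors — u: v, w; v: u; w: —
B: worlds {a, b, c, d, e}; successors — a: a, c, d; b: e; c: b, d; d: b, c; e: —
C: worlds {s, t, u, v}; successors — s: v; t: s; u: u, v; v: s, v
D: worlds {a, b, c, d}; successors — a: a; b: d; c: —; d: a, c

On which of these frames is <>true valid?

The schema corresponds to seriality: forall x exists y Rxy.
A: fails — world w has no successor.
B: fails — world e has no successor.
C: holds.
D: fails — world c has no successor.
Valid on: C.

C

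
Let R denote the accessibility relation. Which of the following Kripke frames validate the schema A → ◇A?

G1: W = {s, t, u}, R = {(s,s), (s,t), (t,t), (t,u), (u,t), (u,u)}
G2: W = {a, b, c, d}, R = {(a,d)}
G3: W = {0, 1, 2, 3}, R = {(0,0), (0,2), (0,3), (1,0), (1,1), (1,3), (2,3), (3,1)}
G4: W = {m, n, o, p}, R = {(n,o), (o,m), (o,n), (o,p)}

G1

The schema corresponds to reflexivity: ∀x Rxx.
G1: satisfies the condition.
G2: fails — world a does not see itself.
G3: fails — world 2 does not see itself.
G4: fails — world m does not see itself.
Valid on: G1.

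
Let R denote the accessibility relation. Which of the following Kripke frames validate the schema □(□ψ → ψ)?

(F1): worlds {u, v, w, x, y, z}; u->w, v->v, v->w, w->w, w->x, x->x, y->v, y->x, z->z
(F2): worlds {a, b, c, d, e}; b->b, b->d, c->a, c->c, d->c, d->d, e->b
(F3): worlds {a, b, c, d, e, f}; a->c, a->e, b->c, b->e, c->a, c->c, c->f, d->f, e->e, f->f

(F1)

The schema corresponds to shift-reflexivity: ∀x ∀y (Rxy → Ryy).
(F1): ✓.
(F2): fails — Rca but not Raa.
(F3): fails — Rca but not Raa.
Valid on: (F1).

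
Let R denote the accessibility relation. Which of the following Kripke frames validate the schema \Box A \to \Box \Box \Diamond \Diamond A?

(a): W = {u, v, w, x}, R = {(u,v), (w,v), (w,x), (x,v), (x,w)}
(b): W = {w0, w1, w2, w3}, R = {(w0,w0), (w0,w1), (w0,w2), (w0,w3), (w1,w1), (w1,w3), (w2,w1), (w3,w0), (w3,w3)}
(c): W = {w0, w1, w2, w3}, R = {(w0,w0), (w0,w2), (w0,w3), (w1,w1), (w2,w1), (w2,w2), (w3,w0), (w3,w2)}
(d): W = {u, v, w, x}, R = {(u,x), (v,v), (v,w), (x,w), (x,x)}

The schema corresponds to a generalized confluence (Geach) condition: \forall x \forall z (x R^2 z \to \exists w (xRw \wedge z R^2 w)).
(a): fails — wR²v but no t with wRt and vR²t.
(b): holds.
(c): fails — w0R²w1 but no w with w0Rw and w1R²w.
(d): fails — uR²w but no t with uRt and wR²t.

(b)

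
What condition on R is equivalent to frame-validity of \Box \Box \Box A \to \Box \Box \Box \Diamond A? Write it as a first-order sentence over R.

\forall x \forall z (x R^3 z \to \exists w (x R^3 w \wedge zRw))

This is a Sahlqvist (Geach-type) schema ◇^0□^3A → □^3◇^1A.
First-order correspondent: \forall x \forall z (x R^3 z \to \exists w (x R^3 w \wedge zRw)).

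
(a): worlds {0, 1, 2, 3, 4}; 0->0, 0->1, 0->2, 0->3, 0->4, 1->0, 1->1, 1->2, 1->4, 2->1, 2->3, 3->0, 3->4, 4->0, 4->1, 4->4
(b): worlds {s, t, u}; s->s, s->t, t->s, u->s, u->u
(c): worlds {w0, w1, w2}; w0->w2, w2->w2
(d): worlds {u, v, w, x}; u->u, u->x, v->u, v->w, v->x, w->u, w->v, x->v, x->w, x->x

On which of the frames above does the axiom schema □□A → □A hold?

Frame correspondent (Sahlqvist): ∀x ∀y (Rxy → ∃z (Rxz ∧ Rzy)) — i.e. density.
(a): fails — R23 but no z with R2z and Rz3.
(b): satisfies the condition.
(c): satisfies the condition.
(d): fails — Rwv but no z with Rwz and Rzv.
Valid on: (b), (c).

(b), (c)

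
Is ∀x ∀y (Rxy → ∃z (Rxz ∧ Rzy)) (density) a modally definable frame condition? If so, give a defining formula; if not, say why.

Yes — defined by □□r → □r

Yes: it is density, defined by the C4 schema □□r → □r.
Suppose □□r→□r is valid. Take Rxy and set V(r)={w : xR²w}. Then □□r at x, so □r at x, so r at y, i.e. ∃z(Rxz∧Rzy).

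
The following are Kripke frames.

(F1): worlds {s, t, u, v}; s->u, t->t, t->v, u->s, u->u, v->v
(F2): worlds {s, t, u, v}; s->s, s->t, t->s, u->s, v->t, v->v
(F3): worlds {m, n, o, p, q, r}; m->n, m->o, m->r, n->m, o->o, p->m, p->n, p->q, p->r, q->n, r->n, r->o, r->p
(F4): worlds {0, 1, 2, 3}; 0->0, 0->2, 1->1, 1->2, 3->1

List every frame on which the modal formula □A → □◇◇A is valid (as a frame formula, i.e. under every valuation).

(F1), (F2), (F3)

The schema corresponds to a generalized confluence (Geach) condition: ∀x ∀z (xRz → ∃w (xRw ∧ zR²w)).
(F1): holds.
(F2): holds.
(F3): holds.
(F4): fails — 0R2 but no w with 0Rw and 2R²w.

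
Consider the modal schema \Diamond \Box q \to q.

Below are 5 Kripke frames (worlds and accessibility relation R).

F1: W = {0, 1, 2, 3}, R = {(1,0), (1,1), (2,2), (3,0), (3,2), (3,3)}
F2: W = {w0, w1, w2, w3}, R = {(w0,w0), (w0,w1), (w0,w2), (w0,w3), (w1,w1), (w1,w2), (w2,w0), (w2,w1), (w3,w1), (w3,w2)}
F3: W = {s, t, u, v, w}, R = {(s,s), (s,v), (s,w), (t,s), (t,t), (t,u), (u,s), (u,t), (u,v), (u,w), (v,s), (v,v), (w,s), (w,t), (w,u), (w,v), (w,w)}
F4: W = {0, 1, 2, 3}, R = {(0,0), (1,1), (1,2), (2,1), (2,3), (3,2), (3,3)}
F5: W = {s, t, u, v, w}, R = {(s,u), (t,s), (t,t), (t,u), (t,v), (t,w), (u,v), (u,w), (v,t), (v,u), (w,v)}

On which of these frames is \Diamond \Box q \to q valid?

F4

This is the axiom for symmetry; its first-order frame correspondent is \forall x \forall y (Rxy \to Ryx).
F1: fails — R10 but not R01.
F2: fails — Rw3w1 but not Rw1w3.
F3: fails — Ruv but not Rvu.
F4: satisfies the condition.
F5: fails — Ruw but not Rwu.
Valid on: F4.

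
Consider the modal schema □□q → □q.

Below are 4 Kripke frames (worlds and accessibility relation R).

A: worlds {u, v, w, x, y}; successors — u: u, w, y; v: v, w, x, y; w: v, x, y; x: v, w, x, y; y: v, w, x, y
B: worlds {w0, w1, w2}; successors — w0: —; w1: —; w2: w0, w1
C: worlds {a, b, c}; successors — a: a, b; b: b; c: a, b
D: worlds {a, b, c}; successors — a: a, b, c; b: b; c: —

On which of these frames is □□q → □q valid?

A, C, D

The schema corresponds to density: ∀x ∀y (Rxy → ∃z (Rxz ∧ Rzy)).
A: satisfies the condition.
B: fails — Rw2w0 but no z with Rw2z and Rzw0.
C: satisfies the condition.
D: satisfies the condition.
Valid on: A, C, D.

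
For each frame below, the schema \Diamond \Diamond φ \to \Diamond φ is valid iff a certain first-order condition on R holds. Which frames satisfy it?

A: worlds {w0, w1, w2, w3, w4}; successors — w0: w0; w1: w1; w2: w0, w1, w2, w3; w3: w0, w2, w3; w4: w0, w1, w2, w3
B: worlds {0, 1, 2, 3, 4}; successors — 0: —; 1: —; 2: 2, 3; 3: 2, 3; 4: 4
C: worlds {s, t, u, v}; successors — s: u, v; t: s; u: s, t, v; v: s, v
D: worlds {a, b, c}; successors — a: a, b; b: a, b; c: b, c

The schema corresponds to transitivity: \forall x \forall y \forall z (Rxy \wedge Ryz \to Rxz).
A: fails — Rw3w2 and Rw2w1 but not Rw3w1.
B: condition met.
C: fails — Rus and Rsu but not Ruu.
D: fails — Rcb and Rba but not Rca.

B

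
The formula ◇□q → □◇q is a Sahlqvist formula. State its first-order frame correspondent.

Suppose ◇□q→□◇q is valid. Take Rxy, Rxz and set V(q)={w : Ryw}. Then □q at y so ◇□q at x, so □◇q at x, so ◇q at z, giving w with Rzw and Ryw.

convergence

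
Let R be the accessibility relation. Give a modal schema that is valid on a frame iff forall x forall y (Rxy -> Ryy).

□(□r → r)

This is shift-reflexivity; the standard corresponding axiom is T□: □(□r → r).
Suppose □(□r→r) is valid. Take Rxy and set V(r)={w : Ryw}. Then at y, □r holds; since □(□r→r) at x, □r→r at y, so r at y, i.e. Ryy.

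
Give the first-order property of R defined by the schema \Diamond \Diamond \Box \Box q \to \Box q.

This is a Sahlqvist (Geach-type) schema ◇^2□^2q → □^1◇^0q.
First-order correspondent: \forall x \forall y \forall z ((x R^2 y \wedge xRz) \to \exists w (y R^2 w \wedge z = w)).

\forall x \forall y \forall z ((x R^2 y \wedge xRz) \to \exists w (y R^2 w \wedge z = w))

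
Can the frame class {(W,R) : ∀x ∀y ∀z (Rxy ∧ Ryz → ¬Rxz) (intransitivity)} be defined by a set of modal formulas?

Not modally definable

If a class were modally definable it would be closed under surjective bounded morphisms (Goldblatt–Thomason).
The 3-cycle (worlds a,b,c with a→b→c→a) is intransitive. Mapping every world to a single reflexive point • is a surjective bounded morphism; the reflexive point is not intransitive (R••∧R•• but R••).
Hence intransitivity is not modally definable.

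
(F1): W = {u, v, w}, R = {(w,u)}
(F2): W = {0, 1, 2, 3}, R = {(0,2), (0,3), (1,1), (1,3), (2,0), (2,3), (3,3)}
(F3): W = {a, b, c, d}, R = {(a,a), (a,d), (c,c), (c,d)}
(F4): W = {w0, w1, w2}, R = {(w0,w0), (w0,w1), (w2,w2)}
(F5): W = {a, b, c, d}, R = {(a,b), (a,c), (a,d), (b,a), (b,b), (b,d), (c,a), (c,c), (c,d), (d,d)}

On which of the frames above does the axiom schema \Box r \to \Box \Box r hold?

The schema corresponds to transitivity: \forall x \forall y \forall z (Rxy \wedge Ryz \to Rxz).
(F1): holds.
(F2): fails — R02 and R20 but not R00.
(F3): holds.
(F4): holds.
(F5): fails — Rab and Rba but not Raa.

(F1), (F3), (F4)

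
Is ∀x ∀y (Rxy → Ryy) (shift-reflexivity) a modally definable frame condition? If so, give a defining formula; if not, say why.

Yes, by □(□r → r)

Yes: it is shift-reflexivity, defined by the T□ schema □(□r → r).
Suppose □(□r→r) is valid. Take Rxy and set V(r)={w : Ryw}. Then at y, □r holds; since □(□r→r) at x, □r→r at y, so r at y, i.e. Ryy.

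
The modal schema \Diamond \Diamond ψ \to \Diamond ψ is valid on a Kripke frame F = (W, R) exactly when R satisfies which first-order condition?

transitivity: \forall x \forall y \forall z (Rxy \wedge Ryz \to Rxz)

Equivalently (dual form): □ψ → □□ψ.
Suppose □ψ→□□ψ is valid. Take Rxy, Ryz and set V(ψ)={w : Rxw}. Then □ψ at x, so □□ψ at x, so □ψ at y, so ψ at z, i.e. Rxz.
Conversely, any frame satisfying \forall x \forall y \forall z (Rxy \wedge Ryz \to Rxz) validates the schema.
So the correspondent is transitivity.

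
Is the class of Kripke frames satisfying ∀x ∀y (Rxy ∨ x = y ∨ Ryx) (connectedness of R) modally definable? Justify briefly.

No

Any modally definable frame class is closed under disjoint unions.
Take 4 disjoint single-world reflexive frames: each is trivially connected, but their disjoint union has 4 worlds with no edge between distinct components, so it is not connected.
So the class is not modally definable.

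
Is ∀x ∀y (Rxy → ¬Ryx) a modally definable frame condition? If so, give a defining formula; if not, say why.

If a class were modally definable it would be closed under surjective bounded morphisms (Goldblatt–Thomason).
The 4-cycle (worlds 0,1,2,3 with 0→1→2→3→0) is asymmetric. Mapping every world to a single reflexive point • is a surjective bounded morphism, and the reflexive point is not asymmetric (R•• but asymmetry requires ¬R••).
So the class is not modally definable.

Not definable by any modal formula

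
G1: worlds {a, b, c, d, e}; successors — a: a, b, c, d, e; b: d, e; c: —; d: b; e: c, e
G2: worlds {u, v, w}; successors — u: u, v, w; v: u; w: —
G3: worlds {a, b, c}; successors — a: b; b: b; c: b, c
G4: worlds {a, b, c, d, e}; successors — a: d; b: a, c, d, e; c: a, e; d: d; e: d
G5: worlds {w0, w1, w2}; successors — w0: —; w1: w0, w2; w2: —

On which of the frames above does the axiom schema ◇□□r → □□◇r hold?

The schema corresponds to a generalized confluence (Geach) condition: ∀x ∀y ∀z ((xRy ∧ xR²z) → ∃w (yR²w ∧ zRw)).
G1: fails — aRa, aR²c but no w with aR²w and cRw.
G2: fails — uRu, uR²w but no t with uR²t and wRt.
G3: holds.
G4: holds.
G5: holds.
Valid on: G3, G4, G5.

G3, G4, G5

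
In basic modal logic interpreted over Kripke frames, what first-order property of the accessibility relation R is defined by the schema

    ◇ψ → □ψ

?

partial functionality: ∀x ∀y ∀z (Rxy ∧ Rxz → y = z)

This schema is the CD axiom.
It corresponds to partial functionality: ∀x ∀y ∀z (Rxy ∧ Rxz → y = z).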